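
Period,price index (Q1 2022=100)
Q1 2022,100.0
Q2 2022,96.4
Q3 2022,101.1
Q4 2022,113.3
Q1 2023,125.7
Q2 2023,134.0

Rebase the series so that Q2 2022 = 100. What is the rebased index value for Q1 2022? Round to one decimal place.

Rebased(Q1 2022) = 100.0 / 96.4 × 100 = 103.7344

103.7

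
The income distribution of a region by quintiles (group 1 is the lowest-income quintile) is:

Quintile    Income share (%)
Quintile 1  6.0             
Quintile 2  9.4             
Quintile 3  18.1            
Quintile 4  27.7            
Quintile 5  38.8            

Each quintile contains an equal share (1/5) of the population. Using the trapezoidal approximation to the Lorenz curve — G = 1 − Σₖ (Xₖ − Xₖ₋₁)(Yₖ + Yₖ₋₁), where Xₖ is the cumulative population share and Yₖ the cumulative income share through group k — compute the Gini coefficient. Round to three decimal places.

0.336

Cumulative income shares Yₖ: 0.0600, 0.1540, 0.3350, 0.6120, 1.0000
Σ (Xₖ−Xₖ₋₁)(Yₖ+Yₖ₋₁) = (1/5)(0.0600+0.0000) + (1/5)(0.1540+0.0600) + (1/5)(0.3350+0.1540) + (1/5)(0.6120+0.3350) + (1/5)(1.0000+0.6120)
  = 0.0120 + 0.0428 + 0.0978 + 0.1894 + 0.3224 = 0.6644
G = 1 − 0.6644 = 0.3356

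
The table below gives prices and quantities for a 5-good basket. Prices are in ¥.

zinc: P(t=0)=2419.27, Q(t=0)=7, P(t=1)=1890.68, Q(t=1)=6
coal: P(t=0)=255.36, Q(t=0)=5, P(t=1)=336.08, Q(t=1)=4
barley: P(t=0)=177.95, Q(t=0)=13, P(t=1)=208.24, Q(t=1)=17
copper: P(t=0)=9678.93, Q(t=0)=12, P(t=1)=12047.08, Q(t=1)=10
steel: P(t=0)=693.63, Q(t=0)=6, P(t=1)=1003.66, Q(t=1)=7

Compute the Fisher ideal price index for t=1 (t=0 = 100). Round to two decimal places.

119.50

Laspeyres component (base-period weights):
ΣP(t=1)Q(t=0) = 1890.68×7 + 336.08×5 + 208.24×13 + 12047.08×12 + 1003.66×6 = 13234.76 + 1680.4 + 2707.12 + 144564.96 + 6021.96 = 168209.2
ΣP(t=0)Q(t=0) = 2419.27×7 + 255.36×5 + 177.95×13 + 9678.93×12 + 693.63×6 = 16934.89 + 1276.8 + 2313.35 + 116147.16 + 4161.78 = 140833.98
L = 168209.2 / 140833.98 × 100 = 119.4379
Paasche component (current-period weights):
ΣP(t=1)Q(t=1) = 1890.68×6 + 336.08×4 + 208.24×17 + 12047.08×10 + 1003.66×7 = 11344.08 + 1344.32 + 3540.08 + 120470.8 + 7025.62 = 143724.9
ΣP(t=0)Q(t=1) = 2419.27×6 + 255.36×4 + 177.95×17 + 9678.93×10 + 693.63×7 = 14515.62 + 1021.44 + 3025.15 + 96789.3 + 4855.41 = 120206.92
P = 143724.9 / 120206.92 × 100 = 119.5646
Fisher = √(L × P) = √(119.4379 × 119.5646) = 119.5012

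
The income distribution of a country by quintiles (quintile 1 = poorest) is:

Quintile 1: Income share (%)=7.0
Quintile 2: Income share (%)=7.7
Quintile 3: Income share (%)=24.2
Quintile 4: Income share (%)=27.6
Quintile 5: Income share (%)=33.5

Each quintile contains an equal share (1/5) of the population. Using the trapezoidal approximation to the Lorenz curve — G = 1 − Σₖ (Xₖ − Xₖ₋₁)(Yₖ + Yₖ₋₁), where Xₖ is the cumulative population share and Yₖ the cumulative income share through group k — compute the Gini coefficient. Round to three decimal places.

0.292

Cumulative income shares Yₖ: 0.0700, 0.1470, 0.3890, 0.6650, 1.0000
Σ (Xₖ−Xₖ₋₁)(Yₖ+Yₖ₋₁) = (1/5)(0.0700+0.0000) + (1/5)(0.1470+0.0700) + (1/5)(0.3890+0.1470) + (1/5)(0.6650+0.3890) + (1/5)(1.0000+0.6650)
  = 0.0140 + 0.0434 + 0.1072 + 0.2108 + 0.3330 = 0.7084
G = 1 − 0.7084 = 0.2916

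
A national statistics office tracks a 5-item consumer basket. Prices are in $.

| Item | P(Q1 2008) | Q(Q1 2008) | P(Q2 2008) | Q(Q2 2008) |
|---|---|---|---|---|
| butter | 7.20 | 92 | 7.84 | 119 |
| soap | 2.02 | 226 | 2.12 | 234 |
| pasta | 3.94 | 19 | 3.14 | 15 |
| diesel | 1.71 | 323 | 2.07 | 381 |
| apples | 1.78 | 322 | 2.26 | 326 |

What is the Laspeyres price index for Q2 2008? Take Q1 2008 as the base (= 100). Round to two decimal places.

114.54

Laspeyres price index uses base-period quantities as weights.
ΣP(Q2 2008)·Q(Q1 2008) = 7.84×92 + 2.12×226 + 3.14×19 + 2.07×323 + 2.26×322 = 721.28 + 479.12 + 59.66 + 668.61 + 727.72 = 2656.39
ΣP(Q1 2008)·Q(Q1 2008) = 7.20×92 + 2.02×226 + 3.94×19 + 1.71×323 + 1.78×322 = 662.4 + 456.52 + 74.86 + 552.33 + 573.16 = 2319.27
Index = 2656.39 / 2319.27 × 100 = 114.5356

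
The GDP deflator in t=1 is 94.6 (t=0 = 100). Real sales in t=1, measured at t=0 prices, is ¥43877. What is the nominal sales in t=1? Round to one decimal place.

Nominal = Real × (Index/100) = 43877 × (94.6/100)
        = 43877 × 0.946 = 41507.6420

41507.6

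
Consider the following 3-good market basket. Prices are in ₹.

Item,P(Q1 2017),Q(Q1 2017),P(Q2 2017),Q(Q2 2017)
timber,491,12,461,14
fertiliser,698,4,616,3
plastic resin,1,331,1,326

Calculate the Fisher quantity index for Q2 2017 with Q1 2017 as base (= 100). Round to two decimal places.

Laspeyres component (base-period weights):
ΣP(Q1 2017)Q(Q2 2017) = 491×14 + 698×3 + 1×326 = 6874 + 2094 + 326 = 9294
ΣP(Q1 2017)Q(Q1 2017) = 491×12 + 698×4 + 1×331 = 5892 + 2792 + 331 = 9015
L = 9294 / 9015 × 100 = 103.0948
Paasche component (current-period weights):
ΣP(Q2 2017)Q(Q2 2017) = 461×14 + 616×3 + 1×326 = 6454 + 1848 + 326 = 8628
ΣP(Q2 2017)Q(Q1 2017) = 461×12 + 616×4 + 1×331 = 5532 + 2464 + 331 = 8327
P = 8628 / 8327 × 100 = 103.6147
Fisher = √(L × P) = √(103.0948 × 103.6147) = 103.3545

103.35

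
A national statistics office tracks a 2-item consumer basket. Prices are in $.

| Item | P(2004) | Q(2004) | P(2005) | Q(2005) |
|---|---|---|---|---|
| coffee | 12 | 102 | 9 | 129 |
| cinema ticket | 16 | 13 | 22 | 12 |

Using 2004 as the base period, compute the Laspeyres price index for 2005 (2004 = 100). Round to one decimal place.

84.1

Laspeyres price index uses base-period quantities as weights.
ΣP(2005)·Q(2004) = 9×102 + 22×13 = 918 + 286 = 1204
ΣP(2004)·Q(2004) = 12×102 + 16×13 = 1224 + 208 = 1432
Index = 1204 / 1432 × 100 = 84.0782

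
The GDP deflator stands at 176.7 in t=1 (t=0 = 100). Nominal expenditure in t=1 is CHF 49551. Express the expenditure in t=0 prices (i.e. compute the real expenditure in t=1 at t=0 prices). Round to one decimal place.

28042.4

Real = Nominal ÷ (Index/100) = 49551 ÷ (176.7/100)
     = 49551 ÷ 1.767 = 28042.4448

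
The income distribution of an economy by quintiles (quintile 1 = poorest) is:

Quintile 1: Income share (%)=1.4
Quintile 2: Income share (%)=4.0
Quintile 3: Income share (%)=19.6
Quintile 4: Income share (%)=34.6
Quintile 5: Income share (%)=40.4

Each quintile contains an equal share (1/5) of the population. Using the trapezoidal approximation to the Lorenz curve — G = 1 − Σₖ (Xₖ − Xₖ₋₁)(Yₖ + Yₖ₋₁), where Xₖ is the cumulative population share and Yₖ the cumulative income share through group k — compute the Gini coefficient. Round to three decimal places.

0.434

Cumulative income shares Yₖ: 0.0140, 0.0540, 0.2500, 0.5960, 1.0000
Σ (Xₖ−Xₖ₋₁)(Yₖ+Yₖ₋₁) = (1/5)(0.0140+0.0000) + (1/5)(0.0540+0.0140) + (1/5)(0.2500+0.0540) + (1/5)(0.5960+0.2500) + (1/5)(1.0000+0.5960)
  = 0.0028 + 0.0136 + 0.0608 + 0.1692 + 0.3192 = 0.5656
G = 1 − 0.5656 = 0.4344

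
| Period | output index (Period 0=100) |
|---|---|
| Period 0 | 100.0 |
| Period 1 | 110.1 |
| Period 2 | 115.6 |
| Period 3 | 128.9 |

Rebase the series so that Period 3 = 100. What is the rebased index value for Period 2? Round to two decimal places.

Rebased(Period 2) = 115.6 / 128.9 × 100 = 89.6819

89.68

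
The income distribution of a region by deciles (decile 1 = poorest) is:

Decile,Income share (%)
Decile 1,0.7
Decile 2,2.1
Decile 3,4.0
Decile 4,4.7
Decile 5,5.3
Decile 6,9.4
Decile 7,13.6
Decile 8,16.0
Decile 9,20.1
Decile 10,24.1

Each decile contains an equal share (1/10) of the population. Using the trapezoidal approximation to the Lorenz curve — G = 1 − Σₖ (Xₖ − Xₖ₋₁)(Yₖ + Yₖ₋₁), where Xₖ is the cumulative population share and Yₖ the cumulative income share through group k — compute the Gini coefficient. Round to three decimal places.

Cumulative income shares Yₖ: 0.0070, 0.0280, 0.0680, 0.1150, 0.1680, 0.2620, 0.3980, 0.5580, 0.7590, 1.0000
Σ (Xₖ−Xₖ₋₁)(Yₖ+Yₖ₋₁) = (1/10)(0.0070+0.0000) + (1/10)(0.0280+0.0070) + (1/10)(0.0680+0.0280) + (1/10)(0.1150+0.0680) + (1/10)(0.1680+0.1150) + (1/10)(0.2620+0.1680) + (1/10)(0.3980+0.2620) + (1/10)(0.5580+0.3980) + (1/10)(0.7590+0.5580) + (1/10)(1.0000+0.7590)
  = 0.0007 + 0.0035 + 0.0096 + 0.0183 + 0.0283 + 0.0430 + 0.0660 + 0.0956 + 0.1317 + 0.1759 = 0.5726
G = 1 − 0.5726 = 0.4274

0.427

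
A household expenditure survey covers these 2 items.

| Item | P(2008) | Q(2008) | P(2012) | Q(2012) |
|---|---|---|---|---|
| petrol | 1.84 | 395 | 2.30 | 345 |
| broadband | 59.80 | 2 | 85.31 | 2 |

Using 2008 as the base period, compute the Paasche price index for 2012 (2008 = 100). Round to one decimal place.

Paasche price index uses current-period quantities as weights.
ΣP(2012)·Q(2012) = 2.30×345 + 85.31×2 = 793.5 + 170.62 = 964.12
ΣP(2008)·Q(2012) = 1.84×345 + 59.80×2 = 634.8 + 119.6 = 754.4
Index = 964.12 / 754.4 × 100 = 127.7996

127.8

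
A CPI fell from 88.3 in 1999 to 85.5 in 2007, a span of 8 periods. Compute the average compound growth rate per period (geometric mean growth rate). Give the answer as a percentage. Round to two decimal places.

-0.40%

Growth factor = (85.5/88.3)^(1/8) = (0.968290)^(1/8) = 0.995980
Growth rate = 0.995980 − 1 = -0.004020 = -0.4020%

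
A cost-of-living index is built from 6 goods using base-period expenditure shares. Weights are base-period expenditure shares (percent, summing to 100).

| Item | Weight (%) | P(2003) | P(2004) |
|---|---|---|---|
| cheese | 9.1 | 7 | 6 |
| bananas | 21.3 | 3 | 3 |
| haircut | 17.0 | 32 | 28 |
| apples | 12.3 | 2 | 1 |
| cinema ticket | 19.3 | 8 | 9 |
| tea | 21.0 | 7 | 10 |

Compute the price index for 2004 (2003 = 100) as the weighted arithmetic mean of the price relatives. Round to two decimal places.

cheese: 9.1 × (6/7) = 9.1 × 0.857143 = 7.8000
bananas: 21.3 × (3/3) = 21.3 × 1.000000 = 21.3000
haircut: 17.0 × (28/32) = 17.0 × 0.875000 = 14.8750
apples: 12.3 × (1/2) = 12.3 × 0.500000 = 6.1500
cinema ticket: 19.3 × (9/8) = 19.3 × 1.125000 = 21.7125
tea: 21.0 × (10/7) = 21.0 × 1.428571 = 30.0000
Index = Σ wᵢ·(p₁ᵢ/p₀ᵢ) = 7.8000 + 21.3000 + 14.8750 + 6.1500 + 21.7125 + 30.0000 = 101.8375

101.84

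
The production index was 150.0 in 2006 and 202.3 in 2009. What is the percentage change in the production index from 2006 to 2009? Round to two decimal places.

Change = (202.3 − 150.0) / 150.0 × 100
       = 52.3 / 150.0 × 100 = 34.8667%

34.87%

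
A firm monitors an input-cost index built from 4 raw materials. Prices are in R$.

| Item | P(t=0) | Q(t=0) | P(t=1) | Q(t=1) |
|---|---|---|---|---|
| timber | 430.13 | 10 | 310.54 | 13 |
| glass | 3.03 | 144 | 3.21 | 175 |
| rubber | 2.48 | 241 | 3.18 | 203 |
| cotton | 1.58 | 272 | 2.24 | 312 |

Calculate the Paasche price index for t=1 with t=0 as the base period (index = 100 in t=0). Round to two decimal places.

83.49

Paasche price index uses current-period quantities as weights.
ΣP(t=1)·Q(t=1) = 310.54×13 + 3.21×175 + 3.18×203 + 2.24×312 = 4037.02 + 561.75 + 645.54 + 698.88 = 5943.19
ΣP(t=0)·Q(t=1) = 430.13×13 + 3.03×175 + 2.48×203 + 1.58×312 = 5591.69 + 530.25 + 503.44 + 492.96 = 7118.34
Index = 5943.19 / 7118.34 × 100 = 83.4912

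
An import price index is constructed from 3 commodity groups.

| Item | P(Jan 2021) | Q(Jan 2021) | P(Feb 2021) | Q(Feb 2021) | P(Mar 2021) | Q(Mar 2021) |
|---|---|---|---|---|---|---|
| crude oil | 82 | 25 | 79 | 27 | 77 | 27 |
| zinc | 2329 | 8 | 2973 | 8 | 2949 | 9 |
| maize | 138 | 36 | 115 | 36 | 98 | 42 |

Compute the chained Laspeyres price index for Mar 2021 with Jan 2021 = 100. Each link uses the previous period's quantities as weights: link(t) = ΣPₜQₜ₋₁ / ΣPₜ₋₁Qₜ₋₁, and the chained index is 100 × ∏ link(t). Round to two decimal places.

113.24

Link Jan 2021→Feb 2021:
ΣP(Feb 2021)Q(Jan 2021) = 79×25 + 2973×8 + 115×36 = 1975 + 23784 + 4140 = 29899
ΣP(Jan 2021)Q(Jan 2021) = 82×25 + 2329×8 + 138×36 = 2050 + 18632 + 4968 = 25650
link = 29899/25650 = 1.165653
Link Feb 2021→Mar 2021:
ΣP(Mar 2021)Q(Feb 2021) = 77×27 + 2949×8 + 98×36 = 2079 + 23592 + 3528 = 29199
ΣP(Feb 2021)Q(Feb 2021) = 79×27 + 2973×8 + 115×36 = 2133 + 23784 + 4140 = 30057
link = 29199/30057 = 0.971454
Chained index = 100 × 1.165653 × 0.971454 = 113.2379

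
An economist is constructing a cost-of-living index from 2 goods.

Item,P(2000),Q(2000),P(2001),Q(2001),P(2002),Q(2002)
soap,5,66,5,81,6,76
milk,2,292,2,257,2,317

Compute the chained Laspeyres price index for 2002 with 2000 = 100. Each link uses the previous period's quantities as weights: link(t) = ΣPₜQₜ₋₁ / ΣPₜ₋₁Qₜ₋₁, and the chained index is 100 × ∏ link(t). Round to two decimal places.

Link 2000→2001:
ΣP(2001)Q(2000) = 5×66 + 2×292 = 330 + 584 = 914
ΣP(2000)Q(2000) = 5×66 + 2×292 = 330 + 584 = 914
link = 914/914 = 1.000000
Link 2001→2002:
ΣP(2002)Q(2001) = 6×81 + 2×257 = 486 + 514 = 1000
ΣP(2001)Q(2001) = 5×81 + 2×257 = 405 + 514 = 919
link = 1000/919 = 1.088139
Chained index = 100 × 1.000000 × 1.088139 = 108.8139

108.81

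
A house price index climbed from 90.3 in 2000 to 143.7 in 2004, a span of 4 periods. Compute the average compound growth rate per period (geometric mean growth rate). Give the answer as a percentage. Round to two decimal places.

12.32%

Growth factor = (143.7/90.3)^(1/4) = (1.591362)^(1/4) = 1.123162
Growth rate = 1.123162 − 1 = 0.123162 = 12.3162%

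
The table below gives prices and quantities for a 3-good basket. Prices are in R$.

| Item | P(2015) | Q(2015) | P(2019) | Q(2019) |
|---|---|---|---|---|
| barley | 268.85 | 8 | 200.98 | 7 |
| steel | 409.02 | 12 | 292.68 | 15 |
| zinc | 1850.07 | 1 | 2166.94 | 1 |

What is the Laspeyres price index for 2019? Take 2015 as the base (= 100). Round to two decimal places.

81.79

Laspeyres price index uses base-period quantities as weights.
ΣP(2019)·Q(2015) = 200.98×8 + 292.68×12 + 2166.94×1 = 1607.84 + 3512.16 + 2166.94 = 7286.94
ΣP(2015)·Q(2015) = 268.85×8 + 409.02×12 + 1850.07×1 = 2150.8 + 4908.24 + 1850.07 = 8909.11
Index = 7286.94 / 8909.11 × 100 = 81.7920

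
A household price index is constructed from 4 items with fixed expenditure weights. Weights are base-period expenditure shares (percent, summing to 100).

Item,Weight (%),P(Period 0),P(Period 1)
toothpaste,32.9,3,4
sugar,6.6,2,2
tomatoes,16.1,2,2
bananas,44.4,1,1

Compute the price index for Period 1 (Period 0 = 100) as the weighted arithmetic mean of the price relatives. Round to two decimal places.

toothpaste: 32.9 × (4/3) = 32.9 × 1.333333 = 43.8667
sugar: 6.6 × (2/2) = 6.6 × 1.000000 = 6.6000
tomatoes: 16.1 × (2/2) = 16.1 × 1.000000 = 16.1000
bananas: 44.4 × (1/1) = 44.4 × 1.000000 = 44.4000
Index = Σ wᵢ·(p₁ᵢ/p₀ᵢ) = 43.8667 + 6.6000 + 16.1000 + 44.4000 = 110.9667

110.97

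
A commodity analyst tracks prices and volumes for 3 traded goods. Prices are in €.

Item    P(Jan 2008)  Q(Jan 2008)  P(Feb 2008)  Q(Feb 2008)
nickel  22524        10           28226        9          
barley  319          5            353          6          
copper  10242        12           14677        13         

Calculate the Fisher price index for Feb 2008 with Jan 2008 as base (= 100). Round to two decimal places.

131.95

Laspeyres component (base-period weights):
ΣP(Feb 2008)Q(Jan 2008) = 28226×10 + 353×5 + 14677×12 = 282260 + 1765 + 176124 = 460149
ΣP(Jan 2008)Q(Jan 2008) = 22524×10 + 319×5 + 10242×12 = 225240 + 1595 + 122904 = 349739
L = 460149 / 349739 × 100 = 131.5693
Paasche component (current-period weights):
ΣP(Feb 2008)Q(Feb 2008) = 28226×9 + 353×6 + 14677×13 = 254034 + 2118 + 190801 = 446953
ΣP(Jan 2008)Q(Feb 2008) = 22524×9 + 319×6 + 10242×13 = 202716 + 1914 + 133146 = 337776
P = 446953 / 337776 × 100 = 132.3223
Fisher = √(L × P) = √(131.5693 × 132.3223) = 131.9452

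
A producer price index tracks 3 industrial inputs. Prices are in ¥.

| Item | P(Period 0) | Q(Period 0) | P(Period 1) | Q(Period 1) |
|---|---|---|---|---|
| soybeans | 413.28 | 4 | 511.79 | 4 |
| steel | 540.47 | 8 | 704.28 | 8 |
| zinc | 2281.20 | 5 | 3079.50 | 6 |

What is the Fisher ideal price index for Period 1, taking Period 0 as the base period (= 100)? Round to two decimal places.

Laspeyres component (base-period weights):
ΣP(Period 1)Q(Period 0) = 511.79×4 + 704.28×8 + 3079.50×5 = 2047.16 + 5634.24 + 15397.5 = 23078.9
ΣP(Period 0)Q(Period 0) = 413.28×4 + 540.47×8 + 2281.20×5 = 1653.12 + 4323.76 + 11406 = 17382.88
L = 23078.9 / 17382.88 × 100 = 132.7680
Paasche component (current-period weights):
ΣP(Period 1)Q(Period 1) = 511.79×4 + 704.28×8 + 3079.50×6 = 2047.16 + 5634.24 + 18477 = 26158.4
ΣP(Period 0)Q(Period 1) = 413.28×4 + 540.47×8 + 2281.20×6 = 1653.12 + 4323.76 + 13687.2 = 19664.08
P = 26158.4 / 19664.08 × 100 = 133.0263
Fisher = √(L × P) = √(132.7680 × 133.0263) = 132.8971

132.90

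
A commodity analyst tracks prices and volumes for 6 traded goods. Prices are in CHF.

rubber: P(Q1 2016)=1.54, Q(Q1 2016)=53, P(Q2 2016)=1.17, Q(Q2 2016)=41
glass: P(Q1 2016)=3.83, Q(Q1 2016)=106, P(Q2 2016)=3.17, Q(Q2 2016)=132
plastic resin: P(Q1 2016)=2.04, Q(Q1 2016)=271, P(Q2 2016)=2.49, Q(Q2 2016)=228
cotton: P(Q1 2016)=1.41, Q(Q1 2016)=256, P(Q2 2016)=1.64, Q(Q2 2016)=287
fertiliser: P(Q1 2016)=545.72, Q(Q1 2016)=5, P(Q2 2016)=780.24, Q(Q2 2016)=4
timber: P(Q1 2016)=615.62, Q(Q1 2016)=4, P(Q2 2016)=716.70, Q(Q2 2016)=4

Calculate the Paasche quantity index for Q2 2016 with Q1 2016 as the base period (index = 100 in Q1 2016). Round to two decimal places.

Paasche quantity index uses current-period prices as weights.
ΣP(Q2 2016)·Q(Q2 2016) = 1.17×41 + 3.17×132 + 2.49×228 + 1.64×287 + 780.24×4 + 716.70×4 = 47.97 + 418.44 + 567.72 + 470.68 + 3120.96 + 2866.8 = 7492.57
ΣP(Q2 2016)·Q(Q1 2016) = 1.17×53 + 3.17×106 + 2.49×271 + 1.64×256 + 780.24×5 + 716.70×4 = 62.01 + 336.02 + 674.79 + 419.84 + 3901.2 + 2866.8 = 8260.66
Index = 7492.57 / 8260.66 × 100 = 90.7018

90.70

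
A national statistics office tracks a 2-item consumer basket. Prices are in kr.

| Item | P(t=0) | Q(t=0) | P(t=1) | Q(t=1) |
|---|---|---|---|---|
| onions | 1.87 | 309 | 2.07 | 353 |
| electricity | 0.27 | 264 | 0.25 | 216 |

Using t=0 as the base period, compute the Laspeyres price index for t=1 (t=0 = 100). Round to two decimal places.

Laspeyres price index uses base-period quantities as weights.
ΣP(t=1)·Q(t=0) = 2.07×309 + 0.25×264 = 639.63 + 66 = 705.63
ΣP(t=0)·Q(t=0) = 1.87×309 + 0.27×264 = 577.83 + 71.28 = 649.11
Index = 705.63 / 649.11 × 100 = 108.7073

108.71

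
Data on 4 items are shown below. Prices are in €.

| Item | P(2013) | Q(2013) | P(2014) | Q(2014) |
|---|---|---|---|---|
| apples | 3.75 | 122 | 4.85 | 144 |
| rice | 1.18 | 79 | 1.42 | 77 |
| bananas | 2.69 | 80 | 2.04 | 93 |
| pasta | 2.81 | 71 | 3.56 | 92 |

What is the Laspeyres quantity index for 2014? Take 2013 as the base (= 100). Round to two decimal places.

Laspeyres quantity index uses base-period prices as weights.
ΣP(2013)·Q(2014) = 3.75×144 + 1.18×77 + 2.69×93 + 2.81×92 = 540 + 90.86 + 250.17 + 258.52 = 1139.55
ΣP(2013)·Q(2013) = 3.75×122 + 1.18×79 + 2.69×80 + 2.81×71 = 457.5 + 93.22 + 215.2 + 199.51 = 965.43
Index = 1139.55 / 965.43 × 100 = 118.0355

118.04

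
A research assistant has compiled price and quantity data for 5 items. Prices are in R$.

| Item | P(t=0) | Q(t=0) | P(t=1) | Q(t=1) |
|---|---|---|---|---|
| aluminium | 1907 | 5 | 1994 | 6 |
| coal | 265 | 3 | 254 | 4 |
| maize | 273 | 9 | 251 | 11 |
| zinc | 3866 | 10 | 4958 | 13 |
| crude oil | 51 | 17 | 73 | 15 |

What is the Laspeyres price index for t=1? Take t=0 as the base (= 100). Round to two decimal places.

Laspeyres price index uses base-period quantities as weights.
ΣP(t=1)·Q(t=0) = 1994×5 + 254×3 + 251×9 + 4958×10 + 73×17 = 9970 + 762 + 2259 + 49580 + 1241 = 63812
ΣP(t=0)·Q(t=0) = 1907×5 + 265×3 + 273×9 + 3866×10 + 51×17 = 9535 + 795 + 2457 + 38660 + 867 = 52314
Index = 63812 / 52314 × 100 = 121.9788

121.98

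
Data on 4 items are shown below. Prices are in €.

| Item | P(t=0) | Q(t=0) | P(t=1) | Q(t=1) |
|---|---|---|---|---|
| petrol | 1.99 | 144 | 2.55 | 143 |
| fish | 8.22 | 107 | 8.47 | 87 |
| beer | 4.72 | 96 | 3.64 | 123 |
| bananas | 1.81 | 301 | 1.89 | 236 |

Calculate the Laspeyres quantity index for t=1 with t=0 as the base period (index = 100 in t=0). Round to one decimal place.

Laspeyres quantity index uses base-period prices as weights.
ΣP(t=0)·Q(t=1) = 1.99×143 + 8.22×87 + 4.72×123 + 1.81×236 = 284.57 + 715.14 + 580.56 + 427.16 = 2007.43
ΣP(t=0)·Q(t=0) = 1.99×144 + 8.22×107 + 4.72×96 + 1.81×301 = 286.56 + 879.54 + 453.12 + 544.81 = 2164.03
Index = 2007.43 / 2164.03 × 100 = 92.7635

92.8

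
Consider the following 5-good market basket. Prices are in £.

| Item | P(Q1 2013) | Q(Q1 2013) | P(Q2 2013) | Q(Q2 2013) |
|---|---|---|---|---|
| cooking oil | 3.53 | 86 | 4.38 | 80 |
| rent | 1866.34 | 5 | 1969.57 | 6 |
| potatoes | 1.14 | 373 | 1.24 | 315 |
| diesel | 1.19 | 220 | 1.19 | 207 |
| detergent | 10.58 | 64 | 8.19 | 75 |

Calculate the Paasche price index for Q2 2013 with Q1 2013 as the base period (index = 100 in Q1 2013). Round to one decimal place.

104.2

Paasche price index uses current-period quantities as weights.
ΣP(Q2 2013)·Q(Q2 2013) = 4.38×80 + 1969.57×6 + 1.24×315 + 1.19×207 + 8.19×75 = 350.4 + 11817.42 + 390.6 + 246.33 + 614.25 = 13419
ΣP(Q1 2013)·Q(Q2 2013) = 3.53×80 + 1866.34×6 + 1.14×315 + 1.19×207 + 10.58×75 = 282.4 + 11198.04 + 359.1 + 246.33 + 793.5 = 12879.37
Index = 13419 / 12879.37 × 100 = 104.1899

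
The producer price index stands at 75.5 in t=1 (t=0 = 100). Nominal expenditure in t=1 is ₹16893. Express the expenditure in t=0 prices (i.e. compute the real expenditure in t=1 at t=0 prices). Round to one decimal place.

Real = Nominal ÷ (Index/100) = 16893 ÷ (75.5/100)
     = 16893 ÷ 0.755 = 22374.8344

22374.8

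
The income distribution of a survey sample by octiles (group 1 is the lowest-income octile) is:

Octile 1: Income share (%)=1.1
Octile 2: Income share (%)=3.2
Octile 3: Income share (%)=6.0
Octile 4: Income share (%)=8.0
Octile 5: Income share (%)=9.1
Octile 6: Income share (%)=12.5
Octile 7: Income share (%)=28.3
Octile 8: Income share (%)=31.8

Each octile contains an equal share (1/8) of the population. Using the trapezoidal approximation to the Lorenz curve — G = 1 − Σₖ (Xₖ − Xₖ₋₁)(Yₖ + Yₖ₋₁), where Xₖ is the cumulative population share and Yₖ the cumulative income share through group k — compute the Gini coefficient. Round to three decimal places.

Cumulative income shares Yₖ: 0.0110, 0.0430, 0.1030, 0.1830, 0.2740, 0.3990, 0.6820, 1.0000
Σ (Xₖ−Xₖ₋₁)(Yₖ+Yₖ₋₁) = (1/8)(0.0110+0.0000) + (1/8)(0.0430+0.0110) + (1/8)(0.1030+0.0430) + (1/8)(0.1830+0.1030) + (1/8)(0.2740+0.1830) + (1/8)(0.3990+0.2740) + (1/8)(0.6820+0.3990) + (1/8)(1.0000+0.6820)
  = 0.0014 + 0.0068 + 0.0183 + 0.0358 + 0.0571 + 0.0841 + 0.1351 + 0.2102 = 0.5487
G = 1 − 0.5487 = 0.4513

0.451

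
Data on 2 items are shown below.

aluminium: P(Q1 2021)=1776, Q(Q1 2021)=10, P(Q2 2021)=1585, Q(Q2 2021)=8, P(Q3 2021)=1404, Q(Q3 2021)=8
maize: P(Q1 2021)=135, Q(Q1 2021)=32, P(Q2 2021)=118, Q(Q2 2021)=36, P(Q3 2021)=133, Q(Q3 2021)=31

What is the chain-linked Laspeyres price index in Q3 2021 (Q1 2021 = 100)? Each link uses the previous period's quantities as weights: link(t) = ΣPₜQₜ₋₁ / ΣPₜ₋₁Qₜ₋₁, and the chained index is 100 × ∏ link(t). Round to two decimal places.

Link Q1 2021→Q2 2021:
ΣP(Q2 2021)Q(Q1 2021) = 1585×10 + 118×32 = 15850 + 3776 = 19626
ΣP(Q1 2021)Q(Q1 2021) = 1776×10 + 135×32 = 17760 + 4320 = 22080
link = 19626/22080 = 0.888859
Link Q2 2021→Q3 2021:
ΣP(Q3 2021)Q(Q2 2021) = 1404×8 + 133×36 = 11232 + 4788 = 16020
ΣP(Q2 2021)Q(Q2 2021) = 1585×8 + 118×36 = 12680 + 4248 = 16928
link = 16020/16928 = 0.946361
Chained index = 100 × 0.888859 × 0.946361 = 84.1181

84.12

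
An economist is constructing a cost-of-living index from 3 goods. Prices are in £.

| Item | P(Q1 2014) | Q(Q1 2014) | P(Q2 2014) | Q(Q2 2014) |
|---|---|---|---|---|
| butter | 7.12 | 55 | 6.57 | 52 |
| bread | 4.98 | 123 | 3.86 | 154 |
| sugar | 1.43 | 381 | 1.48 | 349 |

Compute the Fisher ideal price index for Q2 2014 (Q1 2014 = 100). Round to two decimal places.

Laspeyres component (base-period weights):
ΣP(Q2 2014)Q(Q1 2014) = 6.57×55 + 3.86×123 + 1.48×381 = 361.35 + 474.78 + 563.88 = 1400.01
ΣP(Q1 2014)Q(Q1 2014) = 7.12×55 + 4.98×123 + 1.43×381 = 391.6 + 612.54 + 544.83 = 1548.97
L = 1400.01 / 1548.97 × 100 = 90.3833
Paasche component (current-period weights):
ΣP(Q2 2014)Q(Q2 2014) = 6.57×52 + 3.86×154 + 1.48×349 = 341.64 + 594.44 + 516.52 = 1452.6
ΣP(Q1 2014)Q(Q2 2014) = 7.12×52 + 4.98×154 + 1.43×349 = 370.24 + 766.92 + 499.07 = 1636.23
P = 1452.6 / 1636.23 × 100 = 88.7773
Fisher = √(L × P) = √(90.3833 × 88.7773) = 89.5767

89.58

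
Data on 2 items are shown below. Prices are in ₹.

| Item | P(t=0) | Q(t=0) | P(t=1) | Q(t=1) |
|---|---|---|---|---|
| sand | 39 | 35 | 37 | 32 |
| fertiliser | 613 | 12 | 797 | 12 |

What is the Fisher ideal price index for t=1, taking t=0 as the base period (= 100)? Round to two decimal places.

Laspeyres component (base-period weights):
ΣP(t=1)Q(t=0) = 37×35 + 797×12 = 1295 + 9564 = 10859
ΣP(t=0)Q(t=0) = 39×35 + 613×12 = 1365 + 7356 = 8721
L = 10859 / 8721 × 100 = 124.5155
Paasche component (current-period weights):
ΣP(t=1)Q(t=1) = 37×32 + 797×12 = 1184 + 9564 = 10748
ΣP(t=0)Q(t=1) = 39×32 + 613×12 = 1248 + 7356 = 8604
P = 10748 / 8604 × 100 = 124.9186
Fisher = √(L × P) = √(124.5155 × 124.9186) = 124.7169

124.72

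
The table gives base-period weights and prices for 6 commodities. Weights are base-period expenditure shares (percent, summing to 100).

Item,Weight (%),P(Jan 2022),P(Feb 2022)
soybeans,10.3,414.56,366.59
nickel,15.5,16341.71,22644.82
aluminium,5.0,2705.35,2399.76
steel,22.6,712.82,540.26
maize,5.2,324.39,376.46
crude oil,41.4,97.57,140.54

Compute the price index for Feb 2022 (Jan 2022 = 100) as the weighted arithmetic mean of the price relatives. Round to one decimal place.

117.8

soybeans: 10.3 × (366.59/414.56) = 10.3 × 0.884287 = 9.1082
nickel: 15.5 × (22644.82/16341.71) = 15.5 × 1.385707 = 21.4785
aluminium: 5.0 × (2399.76/2705.35) = 5.0 × 0.887042 = 4.4352
steel: 22.6 × (540.26/712.82) = 22.6 × 0.757919 = 17.1290
maize: 5.2 × (376.46/324.39) = 5.2 × 1.160517 = 6.0347
crude oil: 41.4 × (140.54/97.57) = 41.4 × 1.440402 = 59.6326
Index = Σ wᵢ·(p₁ᵢ/p₀ᵢ) = 9.1082 + 21.4785 + 4.4352 + 17.1290 + 6.0347 + 59.6326 = 117.8181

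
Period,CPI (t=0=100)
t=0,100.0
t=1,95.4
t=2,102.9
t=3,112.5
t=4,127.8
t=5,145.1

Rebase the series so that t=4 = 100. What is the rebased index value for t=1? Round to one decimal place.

74.6

Rebased(t=1) = 95.4 / 127.8 × 100 = 74.6479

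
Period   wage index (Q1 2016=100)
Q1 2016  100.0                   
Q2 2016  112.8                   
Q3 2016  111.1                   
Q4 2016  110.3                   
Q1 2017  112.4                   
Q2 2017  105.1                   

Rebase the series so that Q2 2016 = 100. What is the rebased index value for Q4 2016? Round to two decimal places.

Rebased(Q4 2016) = 110.3 / 112.8 × 100 = 97.7837

97.78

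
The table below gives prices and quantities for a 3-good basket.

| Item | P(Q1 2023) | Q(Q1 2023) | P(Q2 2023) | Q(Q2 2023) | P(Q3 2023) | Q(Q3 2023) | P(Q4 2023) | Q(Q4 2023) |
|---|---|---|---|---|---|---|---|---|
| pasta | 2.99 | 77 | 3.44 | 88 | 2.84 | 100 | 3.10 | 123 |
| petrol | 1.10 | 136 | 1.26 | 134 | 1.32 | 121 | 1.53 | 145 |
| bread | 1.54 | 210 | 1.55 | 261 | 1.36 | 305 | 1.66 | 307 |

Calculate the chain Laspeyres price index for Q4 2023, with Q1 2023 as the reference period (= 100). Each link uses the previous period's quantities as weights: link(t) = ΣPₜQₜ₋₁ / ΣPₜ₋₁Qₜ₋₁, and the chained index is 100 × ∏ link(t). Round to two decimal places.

Link Q1 2023→Q2 2023:
ΣP(Q2 2023)Q(Q1 2023) = 3.44×77 + 1.26×136 + 1.55×210 = 264.88 + 171.36 + 325.5 = 761.74
ΣP(Q1 2023)Q(Q1 2023) = 2.99×77 + 1.10×136 + 1.54×210 = 230.23 + 149.6 + 323.4 = 703.23
link = 761.74/703.23 = 1.083202
Link Q2 2023→Q3 2023:
ΣP(Q3 2023)Q(Q2 2023) = 2.84×88 + 1.32×134 + 1.36×261 = 249.92 + 176.88 + 354.96 = 781.76
ΣP(Q2 2023)Q(Q2 2023) = 3.44×88 + 1.26×134 + 1.55×261 = 302.72 + 168.84 + 404.55 = 876.11
link = 781.76/876.11 = 0.892308
Link Q3 2023→Q4 2023:
ΣP(Q4 2023)Q(Q3 2023) = 3.10×100 + 1.53×121 + 1.66×305 = 310 + 185.13 + 506.3 = 1001.43
ΣP(Q3 2023)Q(Q3 2023) = 2.84×100 + 1.32×121 + 1.36×305 = 284 + 159.72 + 414.8 = 858.52
link = 1001.43/858.52 = 1.166461
Chained index = 100 × 1.083202 × 0.892308 × 1.166461 = 112.7442

112.74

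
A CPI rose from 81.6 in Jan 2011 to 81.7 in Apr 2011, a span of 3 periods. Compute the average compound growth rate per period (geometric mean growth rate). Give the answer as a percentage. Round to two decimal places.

0.04%

Growth factor = (81.7/81.6)^(1/3) = (1.001225)^(1/3) = 1.000408
Growth rate = 1.000408 − 1 = 0.000408 = 0.0408%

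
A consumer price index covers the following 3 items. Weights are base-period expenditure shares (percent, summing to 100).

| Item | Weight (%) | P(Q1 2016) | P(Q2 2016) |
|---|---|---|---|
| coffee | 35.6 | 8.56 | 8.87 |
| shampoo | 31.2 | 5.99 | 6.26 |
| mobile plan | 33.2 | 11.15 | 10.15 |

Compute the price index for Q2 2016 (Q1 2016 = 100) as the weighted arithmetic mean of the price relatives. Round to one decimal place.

coffee: 35.6 × (8.87/8.56) = 35.6 × 1.036215 = 36.8893
shampoo: 31.2 × (6.26/5.99) = 31.2 × 1.045075 = 32.6063
mobile plan: 33.2 × (10.15/11.15) = 33.2 × 0.910314 = 30.2224
Index = Σ wᵢ·(p₁ᵢ/p₀ᵢ) = 36.8893 + 32.6063 + 30.2224 = 99.7180

99.7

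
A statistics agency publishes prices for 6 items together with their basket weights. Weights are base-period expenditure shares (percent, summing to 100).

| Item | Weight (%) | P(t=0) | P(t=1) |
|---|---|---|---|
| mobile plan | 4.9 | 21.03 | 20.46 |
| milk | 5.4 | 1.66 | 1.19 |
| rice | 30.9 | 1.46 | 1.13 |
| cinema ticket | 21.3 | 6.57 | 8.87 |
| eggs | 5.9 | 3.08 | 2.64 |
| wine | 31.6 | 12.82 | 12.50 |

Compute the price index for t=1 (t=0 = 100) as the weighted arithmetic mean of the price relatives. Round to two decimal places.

mobile plan: 4.9 × (20.46/21.03) = 4.9 × 0.972896 = 4.7672
milk: 5.4 × (1.19/1.66) = 5.4 × 0.716867 = 3.8711
rice: 30.9 × (1.13/1.46) = 30.9 × 0.773973 = 23.9158
cinema ticket: 21.3 × (8.87/6.57) = 21.3 × 1.350076 = 28.7566
eggs: 5.9 × (2.64/3.08) = 5.9 × 0.857143 = 5.0571
wine: 31.6 × (12.50/12.82) = 31.6 × 0.975039 = 30.8112
Index = Σ wᵢ·(p₁ᵢ/p₀ᵢ) = 4.7672 + 3.8711 + 23.9158 + 28.7566 + 5.0571 + 30.8112 = 97.1790

97.18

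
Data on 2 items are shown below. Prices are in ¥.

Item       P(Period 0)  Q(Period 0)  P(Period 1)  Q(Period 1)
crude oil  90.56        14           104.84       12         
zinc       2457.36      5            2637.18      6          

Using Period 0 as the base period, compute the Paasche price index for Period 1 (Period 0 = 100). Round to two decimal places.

Paasche price index uses current-period quantities as weights.
ΣP(Period 1)·Q(Period 1) = 104.84×12 + 2637.18×6 = 1258.08 + 15823.08 = 17081.16
ΣP(Period 0)·Q(Period 1) = 90.56×12 + 2457.36×6 = 1086.72 + 14744.16 = 15830.88
Index = 17081.16 / 15830.88 × 100 = 107.8977

107.90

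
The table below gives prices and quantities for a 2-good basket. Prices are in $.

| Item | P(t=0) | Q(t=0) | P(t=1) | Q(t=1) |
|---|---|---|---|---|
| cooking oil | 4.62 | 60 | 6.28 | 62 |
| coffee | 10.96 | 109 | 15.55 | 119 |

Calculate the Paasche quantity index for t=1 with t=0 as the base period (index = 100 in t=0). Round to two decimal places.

108.11

Paasche quantity index uses current-period prices as weights.
ΣP(t=1)·Q(t=1) = 6.28×62 + 15.55×119 = 389.36 + 1850.45 = 2239.81
ΣP(t=1)·Q(t=0) = 6.28×60 + 15.55×109 = 376.8 + 1694.95 = 2071.75
Index = 2239.81 / 2071.75 × 100 = 108.1120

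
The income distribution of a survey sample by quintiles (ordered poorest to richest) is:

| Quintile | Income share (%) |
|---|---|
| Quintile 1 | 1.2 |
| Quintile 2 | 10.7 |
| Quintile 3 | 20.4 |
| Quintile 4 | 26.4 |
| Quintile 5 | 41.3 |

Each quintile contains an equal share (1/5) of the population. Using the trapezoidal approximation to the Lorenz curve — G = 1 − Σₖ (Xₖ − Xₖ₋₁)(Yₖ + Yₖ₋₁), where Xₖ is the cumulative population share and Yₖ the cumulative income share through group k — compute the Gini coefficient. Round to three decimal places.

0.384

Cumulative income shares Yₖ: 0.0120, 0.1190, 0.3230, 0.5870, 1.0000
Σ (Xₖ−Xₖ₋₁)(Yₖ+Yₖ₋₁) = (1/5)(0.0120+0.0000) + (1/5)(0.1190+0.0120) + (1/5)(0.3230+0.1190) + (1/5)(0.5870+0.3230) + (1/5)(1.0000+0.5870)
  = 0.0024 + 0.0262 + 0.0884 + 0.1820 + 0.3174 = 0.6164
G = 1 − 0.6164 = 0.3836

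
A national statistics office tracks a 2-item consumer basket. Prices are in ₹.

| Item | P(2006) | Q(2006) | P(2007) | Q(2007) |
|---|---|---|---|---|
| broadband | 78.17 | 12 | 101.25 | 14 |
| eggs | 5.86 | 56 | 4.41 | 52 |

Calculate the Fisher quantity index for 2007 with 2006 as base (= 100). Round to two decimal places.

Laspeyres component (base-period weights):
ΣP(2006)Q(2007) = 78.17×14 + 5.86×52 = 1094.38 + 304.72 = 1399.1
ΣP(2006)Q(2006) = 78.17×12 + 5.86×56 = 938.04 + 328.16 = 1266.2
L = 1399.1 / 1266.2 × 100 = 110.4960
Paasche component (current-period weights):
ΣP(2007)Q(2007) = 101.25×14 + 4.41×52 = 1417.5 + 229.32 = 1646.82
ΣP(2007)Q(2006) = 101.25×12 + 4.41×56 = 1215 + 246.96 = 1461.96
P = 1646.82 / 1461.96 × 100 = 112.6447
Fisher = √(L × P) = √(110.4960 × 112.6447) = 111.5651

111.57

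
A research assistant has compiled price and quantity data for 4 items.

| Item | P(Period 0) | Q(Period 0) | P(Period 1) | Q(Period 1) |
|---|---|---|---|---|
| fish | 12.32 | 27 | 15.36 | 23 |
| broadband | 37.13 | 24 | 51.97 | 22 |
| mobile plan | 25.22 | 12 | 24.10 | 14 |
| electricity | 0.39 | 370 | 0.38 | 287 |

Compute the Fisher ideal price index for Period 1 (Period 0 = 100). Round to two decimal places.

124.67

Laspeyres component (base-period weights):
ΣP(Period 1)Q(Period 0) = 15.36×27 + 51.97×24 + 24.10×12 + 0.38×370 = 414.72 + 1247.28 + 289.2 + 140.6 = 2091.8
ΣP(Period 0)Q(Period 0) = 12.32×27 + 37.13×24 + 25.22×12 + 0.39×370 = 332.64 + 891.12 + 302.64 + 144.3 = 1670.7
L = 2091.8 / 1670.7 × 100 = 125.2050
Paasche component (current-period weights):
ΣP(Period 1)Q(Period 1) = 15.36×23 + 51.97×22 + 24.10×14 + 0.38×287 = 353.28 + 1143.34 + 337.4 + 109.06 = 1943.08
ΣP(Period 0)Q(Period 1) = 12.32×23 + 37.13×22 + 25.22×14 + 0.39×287 = 283.36 + 816.86 + 353.08 + 111.93 = 1565.23
P = 1943.08 / 1565.23 × 100 = 124.1402
Fisher = √(L × P) = √(125.2050 × 124.1402) = 124.6715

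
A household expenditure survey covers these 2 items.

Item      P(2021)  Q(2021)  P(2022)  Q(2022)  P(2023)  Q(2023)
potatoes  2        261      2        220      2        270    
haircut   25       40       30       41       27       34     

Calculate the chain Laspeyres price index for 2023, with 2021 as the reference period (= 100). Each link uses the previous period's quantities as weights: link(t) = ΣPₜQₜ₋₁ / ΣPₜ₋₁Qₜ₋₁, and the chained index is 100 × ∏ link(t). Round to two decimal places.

Link 2021→2022:
ΣP(2022)Q(2021) = 2×261 + 30×40 = 522 + 1200 = 1722
ΣP(2021)Q(2021) = 2×261 + 25×40 = 522 + 1000 = 1522
link = 1722/1522 = 1.131406
Link 2022→2023:
ΣP(2023)Q(2022) = 2×220 + 27×41 = 440 + 1107 = 1547
ΣP(2022)Q(2022) = 2×220 + 30×41 = 440 + 1230 = 1670
link = 1547/1670 = 0.926347
Chained index = 100 × 1.131406 × 0.926347 = 104.8075

104.81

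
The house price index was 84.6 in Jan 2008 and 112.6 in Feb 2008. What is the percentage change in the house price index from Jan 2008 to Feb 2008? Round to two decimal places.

33.10%

Change = (112.6 − 84.6) / 84.6 × 100
       = 28.0 / 84.6 × 100 = 33.0969%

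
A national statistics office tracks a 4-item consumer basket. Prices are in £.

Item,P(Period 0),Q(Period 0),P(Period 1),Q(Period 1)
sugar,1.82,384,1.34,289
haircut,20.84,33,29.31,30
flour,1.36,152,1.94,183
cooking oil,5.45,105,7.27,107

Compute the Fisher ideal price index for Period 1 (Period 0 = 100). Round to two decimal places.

Laspeyres component (base-period weights):
ΣP(Period 1)Q(Period 0) = 1.34×384 + 29.31×33 + 1.94×152 + 7.27×105 = 514.56 + 967.23 + 294.88 + 763.35 = 2540.02
ΣP(Period 0)Q(Period 0) = 1.82×384 + 20.84×33 + 1.36×152 + 5.45×105 = 698.88 + 687.72 + 206.72 + 572.25 = 2165.57
L = 2540.02 / 2165.57 × 100 = 117.2911
Paasche component (current-period weights):
ΣP(Period 1)Q(Period 1) = 1.34×289 + 29.31×30 + 1.94×183 + 7.27×107 = 387.26 + 879.3 + 355.02 + 777.89 = 2399.47
ΣP(Period 0)Q(Period 1) = 1.82×289 + 20.84×30 + 1.36×183 + 5.45×107 = 525.98 + 625.2 + 248.88 + 583.15 = 1983.21
P = 2399.47 / 1983.21 × 100 = 120.9892
Fisher = √(L × P) = √(117.2911 × 120.9892) = 119.1258

119.13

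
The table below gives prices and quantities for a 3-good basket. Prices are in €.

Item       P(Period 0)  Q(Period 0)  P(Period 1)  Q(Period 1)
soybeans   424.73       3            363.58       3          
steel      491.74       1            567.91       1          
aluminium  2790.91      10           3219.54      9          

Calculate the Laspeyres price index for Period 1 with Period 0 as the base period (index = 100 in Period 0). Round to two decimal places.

Laspeyres price index uses base-period quantities as weights.
ΣP(Period 1)·Q(Period 0) = 363.58×3 + 567.91×1 + 3219.54×10 = 1090.74 + 567.91 + 32195.4 = 33854.05
ΣP(Period 0)·Q(Period 0) = 424.73×3 + 491.74×1 + 2790.91×10 = 1274.19 + 491.74 + 27909.1 = 29675.03
Index = 33854.05 / 29675.03 × 100 = 114.0826

114.08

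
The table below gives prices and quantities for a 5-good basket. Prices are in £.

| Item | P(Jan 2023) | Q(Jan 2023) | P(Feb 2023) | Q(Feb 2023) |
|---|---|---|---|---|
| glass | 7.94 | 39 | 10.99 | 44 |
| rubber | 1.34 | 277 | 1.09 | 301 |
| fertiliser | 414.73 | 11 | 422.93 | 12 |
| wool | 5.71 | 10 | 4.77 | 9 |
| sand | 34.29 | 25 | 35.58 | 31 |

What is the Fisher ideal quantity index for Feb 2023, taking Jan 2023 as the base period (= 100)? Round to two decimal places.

Laspeyres component (base-period weights):
ΣP(Jan 2023)Q(Feb 2023) = 7.94×44 + 1.34×301 + 414.73×12 + 5.71×9 + 34.29×31 = 349.36 + 403.34 + 4976.76 + 51.39 + 1062.99 = 6843.84
ΣP(Jan 2023)Q(Jan 2023) = 7.94×39 + 1.34×277 + 414.73×11 + 5.71×10 + 34.29×25 = 309.66 + 371.18 + 4562.03 + 57.1 + 857.25 = 6157.22
L = 6843.84 / 6157.22 × 100 = 111.1515
Paasche component (current-period weights):
ΣP(Feb 2023)Q(Feb 2023) = 10.99×44 + 1.09×301 + 422.93×12 + 4.77×9 + 35.58×31 = 483.56 + 328.09 + 5075.16 + 42.93 + 1102.98 = 7032.72
ΣP(Feb 2023)Q(Jan 2023) = 10.99×39 + 1.09×277 + 422.93×11 + 4.77×10 + 35.58×25 = 428.61 + 301.93 + 4652.23 + 47.7 + 889.5 = 6319.97
P = 7032.72 / 6319.97 × 100 = 111.2777
Fisher = √(L × P) = √(111.1515 × 111.2777) = 111.2146

111.21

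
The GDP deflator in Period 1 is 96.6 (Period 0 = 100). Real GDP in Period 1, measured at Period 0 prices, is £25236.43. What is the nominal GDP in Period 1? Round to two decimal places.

Nominal = Real × (Index/100) = 25236.43 × (96.6/100)
        = 25236.43 × 0.966 = 24378.3914

24378.39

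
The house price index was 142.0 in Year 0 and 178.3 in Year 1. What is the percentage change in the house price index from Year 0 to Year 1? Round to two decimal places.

25.56%

Change = (178.3 − 142.0) / 142.0 × 100
       = 36.3 / 142.0 × 100 = 25.5634%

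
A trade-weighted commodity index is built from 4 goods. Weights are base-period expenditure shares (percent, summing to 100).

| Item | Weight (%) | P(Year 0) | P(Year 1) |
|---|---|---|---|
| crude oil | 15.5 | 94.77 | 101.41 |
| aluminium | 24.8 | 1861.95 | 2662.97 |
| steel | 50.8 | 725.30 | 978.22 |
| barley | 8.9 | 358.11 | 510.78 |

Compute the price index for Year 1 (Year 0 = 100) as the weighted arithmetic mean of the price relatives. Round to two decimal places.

133.26

crude oil: 15.5 × (101.41/94.77) = 15.5 × 1.070064 = 16.5860
aluminium: 24.8 × (2662.97/1861.95) = 24.8 × 1.430205 = 35.4691
steel: 50.8 × (978.22/725.30) = 50.8 × 1.348711 = 68.5145
barley: 8.9 × (510.78/358.11) = 8.9 × 1.426322 = 12.6943
Index = Σ wᵢ·(p₁ᵢ/p₀ᵢ) = 16.5860 + 35.4691 + 68.5145 + 12.6943 = 133.2639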